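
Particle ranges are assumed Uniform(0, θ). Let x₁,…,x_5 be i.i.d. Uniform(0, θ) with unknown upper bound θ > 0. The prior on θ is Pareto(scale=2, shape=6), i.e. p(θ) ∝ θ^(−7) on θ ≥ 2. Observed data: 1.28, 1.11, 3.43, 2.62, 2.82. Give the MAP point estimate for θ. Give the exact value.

θ̂_MAP = 3.43

The Uniform(0, θ) likelihood is θ^(−n) for θ ≥ max(xᵢ), zero otherwise. Here max(xᵢ) = 3.43.
Posterior ∝ θ^(−7) · θ^(−5) = θ^(−12) on θ ≥ max(2, 3.43) = 3.43.
This density is strictly decreasing in θ, so the posterior mode lies at the lower boundary of the support.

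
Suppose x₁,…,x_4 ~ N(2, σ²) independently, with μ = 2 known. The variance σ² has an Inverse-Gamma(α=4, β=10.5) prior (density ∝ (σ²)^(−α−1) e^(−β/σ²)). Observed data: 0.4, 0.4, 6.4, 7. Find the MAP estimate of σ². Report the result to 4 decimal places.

Sum of squared deviations about the known mean: SS = (0.4−2)² + (0.4−2)² + (6.4−2)² + (7−2)² = 49.48.
The Normal likelihood contributes (σ²)^(−n/2) exp(−SS/(2σ²)), so the posterior is Inverse-Gamma(α + n/2, β + SS/2) = Inverse-Gamma(6, 35.24).
The mode of Inverse-Gamma(a, b) is b/(a+1) = 35.24/7 ≈ 5.0343.

σ̂²_MAP = 5.0343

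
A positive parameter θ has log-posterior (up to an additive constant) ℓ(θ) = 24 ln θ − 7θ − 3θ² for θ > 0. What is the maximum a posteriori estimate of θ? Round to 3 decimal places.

ℓ'(θ) = 24/θ − 7 − 6θ. Setting this to zero and multiplying by θ: 6θ² + 7θ − 24 = 0.
θ = (−7 + √(7² + 4·6·24)) / (2·6) = (−7 + √625) / 12 = (−7 + 25)/12 = 3/2.
ℓ''(θ) = −24/θ² − 6 < 0, confirming a maximum.

θ̂_MAP = 1.500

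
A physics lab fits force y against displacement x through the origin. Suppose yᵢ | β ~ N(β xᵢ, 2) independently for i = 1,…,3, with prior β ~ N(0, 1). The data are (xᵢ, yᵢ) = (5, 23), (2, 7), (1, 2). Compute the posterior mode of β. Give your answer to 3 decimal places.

log p(β | y) = −Σ(yᵢ − βxᵢ)²/(2·2) − β²/(2·1) + const.
Setting the derivative to zero: Σxᵢ(yᵢ − βxᵢ)/2 − β/1 = 0, so β = Σxᵢyᵢ / (Σxᵢ² + σ²/τ²).
Σxᵢyᵢ = 5·23 + 2·7 + 1·2 = 131; Σxᵢ² = 30; σ²/τ² = 2.
β̂_MAP = 131 / (30 + 2) = 131/32 ≈ 4.094.

β̂_MAP = 4.094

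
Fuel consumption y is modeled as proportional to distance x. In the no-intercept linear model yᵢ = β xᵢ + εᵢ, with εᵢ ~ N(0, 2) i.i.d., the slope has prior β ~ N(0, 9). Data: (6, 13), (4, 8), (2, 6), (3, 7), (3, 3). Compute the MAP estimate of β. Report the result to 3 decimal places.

β̂_MAP = 2.048

log p(β | y) = −Σ(yᵢ − βxᵢ)²/(2·2) − β²/(2·9) + const.
Setting the derivative to zero: Σxᵢ(yᵢ − βxᵢ)/2 − β/9 = 0, so β = Σxᵢyᵢ / (Σxᵢ² + σ²/τ²).
Σxᵢyᵢ = 6·13 + 4·8 + 2·6 + 3·7 + 3·3 = 152; Σxᵢ² = 74; σ²/τ² = 2/9.
β̂_MAP = 152 / (74 + 2/9) = 152/(668/9) = 342/167 ≈ 2.048.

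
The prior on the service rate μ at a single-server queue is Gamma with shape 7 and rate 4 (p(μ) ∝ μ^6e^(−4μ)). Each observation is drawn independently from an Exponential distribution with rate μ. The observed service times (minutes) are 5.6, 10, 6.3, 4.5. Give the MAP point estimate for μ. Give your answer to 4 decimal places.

The Exponential(rate=μ) likelihood is ∝ μ^n e^(−μΣtᵢ). Here n = 4 and Σtᵢ = 5.6 + 10 + 6.3 + 4.5 = 26.4.
Posterior ∝ μ^6e^(−4μ) · μ^4e^(−26.4μ) = μ^10e^(−30.4μ), i.e. Gamma(11, 30.4).
Mode = (a−1)/b = 10/30.4 ≈ 0.3289.

μ̂_MAP = 0.3289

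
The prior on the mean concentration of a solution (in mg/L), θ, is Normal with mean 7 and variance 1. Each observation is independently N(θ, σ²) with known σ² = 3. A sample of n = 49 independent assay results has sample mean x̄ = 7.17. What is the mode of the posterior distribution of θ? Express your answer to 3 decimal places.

θ̂_MAP = 7.160

n = 49, x̄ = 7.17.
For a Normal prior and Normal likelihood with known variance, the posterior is Normal; its mode equals its mean, the precision-weighted average.
Prior precision 1/σ₀² = 1/1 = 1; data precision n/σ² = 49/3.
θ̂ = (1·7 + (49/3)·7.17) / (1 + 49/3) = 124.11/(52/3) = 37233/5200 ≈ 7.160.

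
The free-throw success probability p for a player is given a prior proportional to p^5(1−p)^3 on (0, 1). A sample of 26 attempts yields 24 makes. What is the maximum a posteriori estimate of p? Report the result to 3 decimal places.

The prior density ∝ p^5(1−p)^3 is the kernel of Beta(6, 4).
Data: 24 successes in 26 trials. The binomial likelihood contributes p^24(1−p)^2, so the posterior is Beta(6+24, 4+2) = Beta(30, 6).
For Beta(a, b) with a, b > 1 the mode is (a−1)/(a+b−2) = 29/34 ≈ 0.853.

p̂_MAP = 0.853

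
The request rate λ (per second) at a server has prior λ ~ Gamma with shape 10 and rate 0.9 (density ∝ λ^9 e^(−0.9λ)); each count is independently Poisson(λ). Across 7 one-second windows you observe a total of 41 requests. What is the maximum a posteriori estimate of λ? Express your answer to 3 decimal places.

Σxᵢ = 41, n = 7.
Posterior ∝ λ^9e^(−0.9λ) · λ^41e^(−7λ) = λ^50e^(−7.9λ), i.e. Gamma(shape=51, rate=7.9).
The mode of a Gamma(a, b) with a ≥ 1 (shape–rate) is (a−1)/b = 50/7.9 ≈ 6.329.

λ̂_MAP = 6.329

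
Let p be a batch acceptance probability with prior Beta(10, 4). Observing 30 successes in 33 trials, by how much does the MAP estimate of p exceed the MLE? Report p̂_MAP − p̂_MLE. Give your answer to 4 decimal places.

MAP − MLE = -0.0424

Posterior is Beta(40, 7); MAP = (40−1)/(47−2) = 39/45 ≈ 0.86667.
MLE ignores the prior: p̂_MLE = k/n = 30/33 ≈ 0.90909.
Difference = 39/45 − 30/33 = -7/165 ≈ -0.0424.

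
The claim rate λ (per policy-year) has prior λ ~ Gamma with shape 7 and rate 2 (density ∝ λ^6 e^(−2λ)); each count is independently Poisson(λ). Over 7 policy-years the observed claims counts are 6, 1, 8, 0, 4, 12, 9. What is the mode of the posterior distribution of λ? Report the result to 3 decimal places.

Σxᵢ = 6+1+8+0+4+12+9 = 40, with n = 7.
Posterior ∝ λ^6e^(−2λ) · λ^40e^(−7λ) = λ^46e^(−9λ), i.e. Gamma(shape=47, rate=9).
The mode of a Gamma(a, b) with a ≥ 1 (shape–rate) is (a−1)/b = 46/9 ≈ 5.111.

λ̂_MAP = 5.111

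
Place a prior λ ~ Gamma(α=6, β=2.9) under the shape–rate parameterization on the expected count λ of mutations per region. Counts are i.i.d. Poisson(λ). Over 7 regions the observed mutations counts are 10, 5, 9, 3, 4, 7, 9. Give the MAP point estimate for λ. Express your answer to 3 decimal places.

Σxᵢ = 10+5+9+3+4+7+9 = 47, with n = 7.
Posterior ∝ λ^5e^(−2.9λ) · λ^47e^(−7λ) = λ^52e^(−9.9λ), i.e. Gamma(shape=53, rate=9.9).
The mode of a Gamma(a, b) with a ≥ 1 (shape–rate) is (a−1)/b = 52/9.9 ≈ 5.253.

λ̂_MAP = 5.253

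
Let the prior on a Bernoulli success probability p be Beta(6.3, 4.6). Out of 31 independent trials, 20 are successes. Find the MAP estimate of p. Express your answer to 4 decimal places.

p̂_MAP = 0.6341

Prior: Beta(6.3, 4.6).
Data: 20 successes in 31 trials. The binomial likelihood contributes p^20(1−p)^11, so the posterior is Beta(6.3+20, 4.6+11) = Beta(26.3, 15.6).
For Beta(a, b) with a, b > 1 the mode is (a−1)/(a+b−2) = 25.3/39.9 ≈ 0.6341.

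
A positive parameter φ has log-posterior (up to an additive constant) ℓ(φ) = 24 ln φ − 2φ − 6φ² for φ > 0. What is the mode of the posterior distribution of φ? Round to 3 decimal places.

ℓ'(φ) = 24/φ − 2 − 12φ. Setting this to zero and multiplying by φ: 12φ² + 2φ − 24 = 0.
φ = (−2 + √(2² + 4·12·24)) / (2·12) = (−2 + √1156) / 24 = (−2 + 34)/24 = 4/3.
ℓ''(φ) = −24/φ² − 12 < 0, confirming a maximum.

φ̂_MAP = 1.333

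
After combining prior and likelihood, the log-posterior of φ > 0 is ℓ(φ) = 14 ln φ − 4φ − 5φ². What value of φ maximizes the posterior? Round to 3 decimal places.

ℓ'(φ) = 14/φ − 4 − 10φ. Setting this to zero and multiplying by φ: 10φ² + 4φ − 14 = 0.
φ = (−4 + √(4² + 4·10·14)) / (2·10) = (−4 + √576) / 20 = (−4 + 24)/20 = 1.
ℓ''(φ) = −14/φ² − 10 < 0, confirming a maximum.

φ̂_MAP = 1.000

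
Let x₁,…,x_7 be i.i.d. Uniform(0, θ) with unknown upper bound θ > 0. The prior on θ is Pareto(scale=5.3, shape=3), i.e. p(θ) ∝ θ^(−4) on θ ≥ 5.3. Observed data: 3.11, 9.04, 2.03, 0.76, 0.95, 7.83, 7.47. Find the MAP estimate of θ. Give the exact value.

θ̂_MAP = 9.04

The Uniform(0, θ) likelihood is θ^(−n) for θ ≥ max(xᵢ), zero otherwise. Here max(xᵢ) = 9.04.
Posterior ∝ θ^(−4) · θ^(−7) = θ^(−11) on θ ≥ max(5.3, 9.04) = 9.04.
This density is strictly decreasing in θ, so the posterior mode lies at the lower boundary of the support.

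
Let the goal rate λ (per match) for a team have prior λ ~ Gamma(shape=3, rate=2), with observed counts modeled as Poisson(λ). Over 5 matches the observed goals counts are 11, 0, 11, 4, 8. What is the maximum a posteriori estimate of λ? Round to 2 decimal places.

Σxᵢ = 11+0+11+4+8 = 34, with n = 5.
Posterior ∝ λ^2e^(−2λ) · λ^34e^(−5λ) = λ^36e^(−7λ), i.e. Gamma(shape=37, rate=7).
The mode of a Gamma(a, b) with a ≥ 1 (shape–rate) is (a−1)/b = 36/7 ≈ 5.14.

λ̂_MAP = 5.14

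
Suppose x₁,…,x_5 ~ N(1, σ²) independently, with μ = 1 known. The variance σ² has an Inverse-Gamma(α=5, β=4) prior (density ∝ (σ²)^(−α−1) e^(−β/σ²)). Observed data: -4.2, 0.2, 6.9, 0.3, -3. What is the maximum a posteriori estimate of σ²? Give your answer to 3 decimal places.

σ̂²_MAP = 5.116

Sum of squared deviations about the known mean: SS = (-4.2−1)² + (0.2−1)² + (6.9−1)² + (0.3−1)² + (-3−1)² = 78.98.
The Normal likelihood contributes (σ²)^(−n/2) exp(−SS/(2σ²)), so the posterior is Inverse-Gamma(α + n/2, β + SS/2) = Inverse-Gamma(7.5, 43.49).
The mode of Inverse-Gamma(a, b) is b/(a+1) = 43.49/8.5 ≈ 5.116.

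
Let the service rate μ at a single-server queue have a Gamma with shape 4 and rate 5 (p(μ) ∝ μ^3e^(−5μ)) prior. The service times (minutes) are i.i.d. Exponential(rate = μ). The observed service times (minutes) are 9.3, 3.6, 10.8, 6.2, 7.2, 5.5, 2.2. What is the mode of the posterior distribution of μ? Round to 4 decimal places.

μ̂_MAP = 0.2008

The Exponential(rate=μ) likelihood is ∝ μ^n e^(−μΣtᵢ). Here n = 7 and Σtᵢ = 9.3 + 3.6 + 10.8 + 6.2 + 7.2 + 5.5 + 2.2 = 44.8.
Posterior ∝ μ^3e^(−5μ) · μ^7e^(−44.8μ) = μ^10e^(−49.8μ), i.e. Gamma(11, 49.8).
Mode = (a−1)/b = 10/49.8 ≈ 0.2008.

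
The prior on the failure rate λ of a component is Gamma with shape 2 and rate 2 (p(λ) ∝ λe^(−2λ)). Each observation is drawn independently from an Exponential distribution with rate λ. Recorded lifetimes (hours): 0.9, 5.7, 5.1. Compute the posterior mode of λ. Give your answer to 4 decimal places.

The Exponential(rate=λ) likelihood is ∝ λ^n e^(−λΣtᵢ). Here n = 3 and Σtᵢ = 0.9 + 5.7 + 5.1 = 11.7.
Posterior ∝ λe^(−2λ) · λ^3e^(−11.7λ) = λ^4e^(−13.7λ), i.e. Gamma(5, 13.7).
Mode = (a−1)/b = 4/13.7 ≈ 0.2920.

λ̂_MAP = 0.2920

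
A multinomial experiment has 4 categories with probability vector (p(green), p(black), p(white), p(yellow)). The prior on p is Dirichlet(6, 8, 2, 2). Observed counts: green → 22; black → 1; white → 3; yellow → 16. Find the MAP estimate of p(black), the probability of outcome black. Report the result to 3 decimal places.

The posterior is Dirichlet(αᵢ + nᵢ) = Dirichlet(28, 9, 5, 18).
For a Dirichlet(a₁,…,a_K) with all aᵢ > 1, the mode has j-th component (aⱼ − 1)/(Σaᵢ − K).
Here Σaᵢ = 60 and K = 4, so p(black) = (9 − 1)/(60 − 4) = 8/56 ≈ 0.143.

MAP estimate of p(black) = 0.143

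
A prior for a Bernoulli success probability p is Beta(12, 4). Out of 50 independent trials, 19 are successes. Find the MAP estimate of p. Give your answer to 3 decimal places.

Prior: Beta(12, 4).
Data: 19 successes in 50 trials. The binomial likelihood contributes p^19(1−p)^31, so the posterior is Beta(12+19, 4+31) = Beta(31, 35).
For Beta(a, b) with a, b > 1 the mode is (a−1)/(a+b−2) = 30/64 ≈ 0.469.

p̂_MAP = 0.469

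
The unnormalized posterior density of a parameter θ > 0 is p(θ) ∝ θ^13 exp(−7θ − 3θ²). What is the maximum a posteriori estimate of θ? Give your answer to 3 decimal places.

ℓ'(θ) = 13/θ − 7 − 6θ. Setting this to zero and multiplying by θ: 6θ² + 7θ − 13 = 0.
θ = (−7 + √(7² + 4·6·13)) / (2·6) = (−7 + √361) / 12 = (−7 + 19)/12 = 1.
ℓ''(θ) = −13/θ² − 6 < 0, confirming a maximum.

θ̂_MAP = 1.000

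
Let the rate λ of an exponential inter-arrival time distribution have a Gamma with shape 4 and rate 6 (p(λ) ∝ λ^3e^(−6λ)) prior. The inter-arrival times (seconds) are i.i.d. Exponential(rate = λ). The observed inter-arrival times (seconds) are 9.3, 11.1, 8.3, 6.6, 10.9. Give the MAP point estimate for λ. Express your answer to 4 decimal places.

The Exponential(rate=λ) likelihood is ∝ λ^n e^(−λΣtᵢ). Here n = 5 and Σtᵢ = 9.3 + 11.1 + 8.3 + 6.6 + 10.9 = 46.2.
Posterior ∝ λ^3e^(−6λ) · λ^5e^(−46.2λ) = λ^8e^(−52.2λ), i.e. Gamma(9, 52.2).
Mode = (a−1)/b = 8/52.2 ≈ 0.1533.

λ̂_MAP = 0.1533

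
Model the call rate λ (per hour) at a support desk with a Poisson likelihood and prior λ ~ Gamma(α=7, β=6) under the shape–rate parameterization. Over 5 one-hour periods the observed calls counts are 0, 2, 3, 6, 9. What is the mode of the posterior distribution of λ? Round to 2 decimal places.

Σxᵢ = 0+2+3+6+9 = 20, with n = 5.
Posterior ∝ λ^6e^(−6λ) · λ^20e^(−5λ) = λ^26e^(−11λ), i.e. Gamma(shape=27, rate=11).
The mode of a Gamma(a, b) with a ≥ 1 (shape–rate) is (a−1)/b = 26/11 ≈ 2.36.

λ̂_MAP = 2.36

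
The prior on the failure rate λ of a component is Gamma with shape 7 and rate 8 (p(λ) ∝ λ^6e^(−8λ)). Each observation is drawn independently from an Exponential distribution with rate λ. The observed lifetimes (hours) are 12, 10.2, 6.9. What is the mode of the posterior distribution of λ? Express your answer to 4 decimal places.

λ̂_MAP = 0.2426

The Exponential(rate=λ) likelihood is ∝ λ^n e^(−λΣtᵢ). Here n = 3 and Σtᵢ = 12 + 10.2 + 6.9 = 29.1.
Posterior ∝ λ^6e^(−8λ) · λ^3e^(−29.1λ) = λ^9e^(−37.1λ), i.e. Gamma(10, 37.1).
Mode = (a−1)/b = 9/37.1 ≈ 0.2426.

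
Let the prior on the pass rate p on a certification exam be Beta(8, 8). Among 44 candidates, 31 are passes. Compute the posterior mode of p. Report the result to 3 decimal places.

p̂_MAP = 0.655

Prior: Beta(8, 8).
Data: 31 successes in 44 trials. The binomial likelihood contributes p^31(1−p)^13, so the posterior is Beta(8+31, 8+13) = Beta(39, 21).
For Beta(a, b) with a, b > 1 the mode is (a−1)/(a+b−2) = 38/58 ≈ 0.655.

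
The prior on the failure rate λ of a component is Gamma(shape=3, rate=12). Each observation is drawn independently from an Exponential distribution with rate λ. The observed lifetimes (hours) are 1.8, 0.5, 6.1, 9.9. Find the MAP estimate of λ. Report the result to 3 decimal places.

λ̂_MAP = 0.198

The Exponential(rate=λ) likelihood is ∝ λ^n e^(−λΣtᵢ). Here n = 4 and Σtᵢ = 1.8 + 0.5 + 6.1 + 9.9 = 18.3.
Posterior ∝ λ^2e^(−12λ) · λ^4e^(−18.3λ) = λ^6e^(−30.3λ), i.e. Gamma(7, 30.3).
Mode = (a−1)/b = 6/30.3 ≈ 0.198.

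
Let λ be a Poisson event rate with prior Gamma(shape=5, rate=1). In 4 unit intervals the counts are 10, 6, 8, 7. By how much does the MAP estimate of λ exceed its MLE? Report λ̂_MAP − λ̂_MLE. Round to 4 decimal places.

Σxᵢ = 31. Posterior is Gamma(36, 5); MAP = (36−1)/5 = 35/5 ≈ 7.00000.
MLE = x̄ = 31/4 ≈ 7.75000.
Difference = 35/5 − 31/4 = -3/4 ≈ -0.7500.

MAP − MLE = -0.7500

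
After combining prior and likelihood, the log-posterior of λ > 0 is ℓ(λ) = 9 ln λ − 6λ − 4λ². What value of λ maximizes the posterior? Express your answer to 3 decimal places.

λ̂_MAP = 0.750

ℓ'(λ) = 9/λ − 6 − 8λ. Setting this to zero and multiplying by λ: 8λ² + 6λ − 9 = 0.
λ = (−6 + √(6² + 4·8·9)) / (2·8) = (−6 + √324) / 16 = (−6 + 18)/16 = 3/4.
ℓ''(λ) = −9/λ² − 8 < 0, confirming a maximum.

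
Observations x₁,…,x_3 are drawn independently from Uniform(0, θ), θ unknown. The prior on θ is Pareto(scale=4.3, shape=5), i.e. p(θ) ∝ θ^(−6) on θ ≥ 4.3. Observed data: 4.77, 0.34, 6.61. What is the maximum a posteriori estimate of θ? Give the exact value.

The Uniform(0, θ) likelihood is θ^(−n) for θ ≥ max(xᵢ), zero otherwise. Here max(xᵢ) = 6.61.
Posterior ∝ θ^(−6) · θ^(−3) = θ^(−9) on θ ≥ max(4.3, 6.61) = 6.61.
This density is strictly decreasing in θ, so the posterior mode lies at the lower boundary of the support.

θ̂_MAP = 6.61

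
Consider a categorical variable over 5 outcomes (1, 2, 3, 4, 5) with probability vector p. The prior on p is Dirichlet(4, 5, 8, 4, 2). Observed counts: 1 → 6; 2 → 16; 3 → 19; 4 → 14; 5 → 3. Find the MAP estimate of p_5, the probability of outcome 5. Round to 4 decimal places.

The posterior is Dirichlet(αᵢ + nᵢ) = Dirichlet(10, 21, 27, 18, 5).
For a Dirichlet(a₁,…,a_K) with all aᵢ > 1, the mode has j-th component (aⱼ − 1)/(Σaᵢ − K).
Here Σaᵢ = 81 and K = 5, so p_5 = (5 − 1)/(81 − 5) = 4/76 ≈ 0.0526.

MAP estimate: 0.0526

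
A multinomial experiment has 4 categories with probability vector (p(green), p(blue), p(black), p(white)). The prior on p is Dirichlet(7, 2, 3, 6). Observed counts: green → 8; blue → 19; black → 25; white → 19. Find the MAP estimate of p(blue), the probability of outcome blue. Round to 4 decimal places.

The posterior is Dirichlet(αᵢ + nᵢ) = Dirichlet(15, 21, 28, 25).
For a Dirichlet(a₁,…,a_K) with all aᵢ > 1, the mode has j-th component (aⱼ − 1)/(Σaᵢ − K).
Here Σaᵢ = 89 and K = 4, so p(blue) = (21 − 1)/(89 − 4) = 20/85 ≈ 0.2353.

MAP estimate of p(blue) = 0.2353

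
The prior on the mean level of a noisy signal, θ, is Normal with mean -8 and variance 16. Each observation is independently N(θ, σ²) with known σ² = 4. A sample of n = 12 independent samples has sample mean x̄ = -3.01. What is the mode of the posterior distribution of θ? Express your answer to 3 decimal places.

n = 12, x̄ = -3.01.
For a Normal prior and Normal likelihood with known variance, the posterior is Normal; its mode equals its mean, the precision-weighted average.
Prior precision 1/σ₀² = 1/16 = 0.0625; data precision n/σ² = 12/4 = 3.
θ̂ = (0.0625·(-8) + 3·(-3.01)) / (0.0625 + 3) = (-9.53)/3.0625 = -3812/1225 ≈ -3.112.

θ̂_MAP = -3.112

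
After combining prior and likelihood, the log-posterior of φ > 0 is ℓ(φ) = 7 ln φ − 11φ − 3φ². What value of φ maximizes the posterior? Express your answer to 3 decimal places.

ℓ'(φ) = 7/φ − 11 − 6φ. Setting this to zero and multiplying by φ: 6φ² + 11φ − 7 = 0.
φ = (−11 + √(11² + 4·6·7)) / (2·6) = (−11 + √289) / 12 = (−11 + 17)/12 = 1/2.
ℓ''(φ) = −7/φ² − 6 < 0, confirming a maximum.

φ̂_MAP = 0.500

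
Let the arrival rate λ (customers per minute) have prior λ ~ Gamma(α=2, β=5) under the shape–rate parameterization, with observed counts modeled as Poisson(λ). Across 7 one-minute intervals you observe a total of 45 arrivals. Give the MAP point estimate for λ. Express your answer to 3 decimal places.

Σxᵢ = 45, n = 7.
Posterior ∝ λe^(−5λ) · λ^45e^(−7λ) = λ^46e^(−12λ), i.e. Gamma(shape=47, rate=12).
The mode of a Gamma(a, b) with a ≥ 1 (shape–rate) is (a−1)/b = 46/12 ≈ 3.833.

λ̂_MAP = 3.833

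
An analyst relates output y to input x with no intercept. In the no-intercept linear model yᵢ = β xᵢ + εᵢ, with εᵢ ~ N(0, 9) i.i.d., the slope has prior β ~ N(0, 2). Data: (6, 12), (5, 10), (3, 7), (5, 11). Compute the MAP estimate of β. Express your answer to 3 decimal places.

β̂_MAP = 1.990

log p(β | y) = −Σ(yᵢ − βxᵢ)²/(2·9) − β²/(2·2) + const.
Setting the derivative to zero: Σxᵢ(yᵢ − βxᵢ)/9 − β/2 = 0, so β = Σxᵢyᵢ / (Σxᵢ² + σ²/τ²).
Σxᵢyᵢ = 6·12 + 5·10 + 3·7 + 5·11 = 198; Σxᵢ² = 95; σ²/τ² = 4.5.
β̂_MAP = 198 / (95 + 4.5) = 198/99.5 ≈ 1.990.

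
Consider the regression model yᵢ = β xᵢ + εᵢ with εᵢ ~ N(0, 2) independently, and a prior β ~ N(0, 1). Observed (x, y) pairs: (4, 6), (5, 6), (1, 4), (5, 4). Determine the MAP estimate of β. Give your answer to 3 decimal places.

β̂_MAP = 1.130

log p(β | y) = −Σ(yᵢ − βxᵢ)²/(2·2) − β²/(2·1) + const.
Setting the derivative to zero: Σxᵢ(yᵢ − βxᵢ)/2 − β/1 = 0, so β = Σxᵢyᵢ / (Σxᵢ² + σ²/τ²).
Σxᵢyᵢ = 4·6 + 5·6 + 1·4 + 5·4 = 78; Σxᵢ² = 67; σ²/τ² = 2.
β̂_MAP = 78 / (67 + 2) = 78/69 ≈ 1.130.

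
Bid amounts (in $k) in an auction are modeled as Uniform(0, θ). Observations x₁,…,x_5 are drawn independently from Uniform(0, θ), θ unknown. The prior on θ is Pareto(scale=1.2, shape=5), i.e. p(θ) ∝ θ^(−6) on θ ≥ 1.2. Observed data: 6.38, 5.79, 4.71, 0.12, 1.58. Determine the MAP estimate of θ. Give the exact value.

The Uniform(0, θ) likelihood is θ^(−n) for θ ≥ max(xᵢ), zero otherwise. Here max(xᵢ) = 6.38.
Posterior ∝ θ^(−6) · θ^(−5) = θ^(−11) on θ ≥ max(1.2, 6.38) = 6.38.
This density is strictly decreasing in θ, so the posterior mode lies at the lower boundary of the support.

θ̂_MAP = 6.38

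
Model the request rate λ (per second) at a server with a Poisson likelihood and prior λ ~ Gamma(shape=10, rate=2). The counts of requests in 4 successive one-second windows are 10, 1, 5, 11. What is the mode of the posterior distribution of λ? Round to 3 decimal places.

Σxᵢ = 10+1+5+11 = 27, with n = 4.
Posterior ∝ λ^9e^(−2λ) · λ^27e^(−4λ) = λ^36e^(−6λ), i.e. Gamma(shape=37, rate=6).
The mode of a Gamma(a, b) with a ≥ 1 (shape–rate) is (a−1)/b = 36/6 ≈ 6.000.

λ̂_MAP = 6.000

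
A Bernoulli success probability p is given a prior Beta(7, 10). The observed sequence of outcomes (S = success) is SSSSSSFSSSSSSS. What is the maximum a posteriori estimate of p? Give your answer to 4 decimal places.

Prior: Beta(7, 10).
Data: 13 successes in 14 trials (from the sequence). The binomial likelihood contributes p^13(1−p)^1, so the posterior is Beta(7+13, 10+1) = Beta(20, 11).
For Beta(a, b) with a, b > 1 the mode is (a−1)/(a+b−2) = 19/29 ≈ 0.6552.

p̂_MAP = 0.6552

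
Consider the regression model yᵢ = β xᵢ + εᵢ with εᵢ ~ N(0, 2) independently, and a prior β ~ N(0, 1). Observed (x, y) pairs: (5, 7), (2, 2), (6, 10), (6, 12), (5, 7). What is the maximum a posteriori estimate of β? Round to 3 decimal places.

β̂_MAP = 1.609

log p(β | y) = −Σ(yᵢ − βxᵢ)²/(2·2) − β²/(2·1) + const.
Setting the derivative to zero: Σxᵢ(yᵢ − βxᵢ)/2 − β/1 = 0, so β = Σxᵢyᵢ / (Σxᵢ² + σ²/τ²).
Σxᵢyᵢ = 5·7 + 2·2 + 6·10 + 6·12 + 5·7 = 206; Σxᵢ² = 126; σ²/τ² = 2.
β̂_MAP = 206 / (126 + 2) = 206/128 ≈ 1.609.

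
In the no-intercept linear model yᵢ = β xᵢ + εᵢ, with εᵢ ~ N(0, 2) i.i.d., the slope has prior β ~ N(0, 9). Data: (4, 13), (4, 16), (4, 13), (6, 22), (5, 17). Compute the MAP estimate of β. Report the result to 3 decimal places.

β̂_MAP = 3.525

log p(β | y) = −Σ(yᵢ − βxᵢ)²/(2·2) − β²/(2·9) + const.
Setting the derivative to zero: Σxᵢ(yᵢ − βxᵢ)/2 − β/9 = 0, so β = Σxᵢyᵢ / (Σxᵢ² + σ²/τ²).
Σxᵢyᵢ = 4·13 + 4·16 + 4·13 + 6·22 + 5·17 = 385; Σxᵢ² = 109; σ²/τ² = 2/9.
β̂_MAP = 385 / (109 + 2/9) = 385/(983/9) = 3465/983 ≈ 3.525.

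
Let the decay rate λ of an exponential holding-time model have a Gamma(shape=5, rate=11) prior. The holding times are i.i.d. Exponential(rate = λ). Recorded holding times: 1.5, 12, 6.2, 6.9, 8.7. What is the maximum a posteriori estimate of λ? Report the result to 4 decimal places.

The Exponential(rate=λ) likelihood is ∝ λ^n e^(−λΣtᵢ). Here n = 5 and Σtᵢ = 1.5 + 12 + 6.2 + 6.9 + 8.7 = 35.3.
Posterior ∝ λ^4e^(−11λ) · λ^5e^(−35.3λ) = λ^9e^(−46.3λ), i.e. Gamma(10, 46.3).
Mode = (a−1)/b = 9/46.3 ≈ 0.1944.

λ̂_MAP = 0.1944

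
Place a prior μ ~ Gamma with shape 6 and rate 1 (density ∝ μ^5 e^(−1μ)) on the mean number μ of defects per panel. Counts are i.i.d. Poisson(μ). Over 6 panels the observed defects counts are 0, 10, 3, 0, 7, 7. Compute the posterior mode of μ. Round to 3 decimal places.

Σxᵢ = 0+10+3+0+7+7 = 27, with n = 6.
Posterior ∝ μ^5e^(−1μ) · μ^27e^(−6μ) = μ^32e^(−7μ), i.e. Gamma(shape=33, rate=7).
The mode of a Gamma(a, b) with a ≥ 1 (shape–rate) is (a−1)/b = 32/7 ≈ 4.571.

μ̂_MAP = 4.571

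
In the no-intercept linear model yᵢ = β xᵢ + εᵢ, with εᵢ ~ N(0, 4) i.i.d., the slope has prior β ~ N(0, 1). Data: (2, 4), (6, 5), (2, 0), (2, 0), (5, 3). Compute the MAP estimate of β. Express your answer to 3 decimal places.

log p(β | y) = −Σ(yᵢ − βxᵢ)²/(2·4) − β²/(2·1) + const.
Setting the derivative to zero: Σxᵢ(yᵢ − βxᵢ)/4 − β/1 = 0, so β = Σxᵢyᵢ / (Σxᵢ² + σ²/τ²).
Σxᵢyᵢ = 2·4 + 6·5 + 2·0 + 2·0 + 5·3 = 53; Σxᵢ² = 73; σ²/τ² = 4.
β̂_MAP = 53 / (73 + 4) = 53/77 ≈ 0.688.

β̂_MAP = 0.688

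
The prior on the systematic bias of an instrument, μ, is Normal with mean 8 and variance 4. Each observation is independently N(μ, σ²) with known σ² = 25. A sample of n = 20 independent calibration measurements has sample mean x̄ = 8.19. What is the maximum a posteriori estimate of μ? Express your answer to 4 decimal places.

μ̂_MAP = 8.1448

n = 20, x̄ = 8.19.
For a Normal prior and Normal likelihood with known variance, the posterior is Normal; its mode equals its mean, the precision-weighted average.
Prior precision 1/σ₀² = 1/4 = 0.25; data precision n/σ² = 20/25 = 0.8.
μ̂ = (0.25·8 + 0.8·8.19) / (0.25 + 0.8) = 8.552/1.05 = 4276/525 ≈ 8.1448.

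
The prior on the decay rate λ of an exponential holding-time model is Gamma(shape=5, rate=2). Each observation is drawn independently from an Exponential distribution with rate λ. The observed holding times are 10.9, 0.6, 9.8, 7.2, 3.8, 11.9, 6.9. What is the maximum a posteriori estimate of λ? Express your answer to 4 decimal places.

λ̂_MAP = 0.2072

The Exponential(rate=λ) likelihood is ∝ λ^n e^(−λΣtᵢ). Here n = 7 and Σtᵢ = 10.9 + 0.6 + 9.8 + 7.2 + 3.8 + 11.9 + 6.9 = 51.1.
Posterior ∝ λ^4e^(−2λ) · λ^7e^(−51.1λ) = λ^11e^(−53.1λ), i.e. Gamma(12, 53.1).
Mode = (a−1)/b = 11/53.1 ≈ 0.2072.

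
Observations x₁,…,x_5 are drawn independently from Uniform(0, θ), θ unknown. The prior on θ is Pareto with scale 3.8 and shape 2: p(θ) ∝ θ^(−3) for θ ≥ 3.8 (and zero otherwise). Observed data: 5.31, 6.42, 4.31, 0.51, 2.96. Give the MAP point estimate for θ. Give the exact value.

θ̂_MAP = 6.42

The Uniform(0, θ) likelihood is θ^(−n) for θ ≥ max(xᵢ), zero otherwise. Here max(xᵢ) = 6.42.
Posterior ∝ θ^(−3) · θ^(−5) = θ^(−8) on θ ≥ max(3.8, 6.42) = 6.42.
This density is strictly decreasing in θ, so the posterior mode lies at the lower boundary of the support.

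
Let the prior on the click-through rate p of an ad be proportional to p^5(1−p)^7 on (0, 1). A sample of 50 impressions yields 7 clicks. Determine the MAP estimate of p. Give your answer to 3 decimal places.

The prior density ∝ p^5(1−p)^7 is the kernel of Beta(6, 8).
Data: 7 successes in 50 trials. The binomial likelihood contributes p^7(1−p)^43, so the posterior is Beta(6+7, 8+43) = Beta(13, 51).
For Beta(a, b) with a, b > 1 the mode is (a−1)/(a+b−2) = 12/62 ≈ 0.194.

p̂_MAP = 0.194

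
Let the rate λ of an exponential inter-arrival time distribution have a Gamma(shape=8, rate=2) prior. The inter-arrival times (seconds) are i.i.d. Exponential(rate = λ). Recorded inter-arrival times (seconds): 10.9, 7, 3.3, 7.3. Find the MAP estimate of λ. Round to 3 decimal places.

The Exponential(rate=λ) likelihood is ∝ λ^n e^(−λΣtᵢ). Here n = 4 and Σtᵢ = 10.9 + 7 + 3.3 + 7.3 = 28.5.
Posterior ∝ λ^7e^(−2λ) · λ^4e^(−28.5λ) = λ^11e^(−30.5λ), i.e. Gamma(12, 30.5).
Mode = (a−1)/b = 11/30.5 ≈ 0.361.

λ̂_MAP = 0.361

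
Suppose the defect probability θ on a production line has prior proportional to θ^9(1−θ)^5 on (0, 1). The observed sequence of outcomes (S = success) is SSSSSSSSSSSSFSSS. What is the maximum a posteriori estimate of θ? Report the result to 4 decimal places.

θ̂_MAP = 0.8000

The prior density ∝ θ^9(1−θ)^5 is the kernel of Beta(10, 6).
Data: 15 successes in 16 trials (from the sequence). The binomial likelihood contributes θ^15(1−θ)^1, so the posterior is Beta(10+15, 6+1) = Beta(25, 7).
For Beta(a, b) with a, b > 1 the mode is (a−1)/(a+b−2) = 24/30 ≈ 0.8000.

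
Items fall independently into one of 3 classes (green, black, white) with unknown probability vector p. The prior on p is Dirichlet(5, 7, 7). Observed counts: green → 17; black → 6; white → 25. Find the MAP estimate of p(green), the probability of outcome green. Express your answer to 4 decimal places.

MAP estimate of p(green) = 0.3281

The posterior is Dirichlet(αᵢ + nᵢ) = Dirichlet(22, 13, 32).
For a Dirichlet(a₁,…,a_K) with all aᵢ > 1, the mode has j-th component (aⱼ − 1)/(Σaᵢ − K).
Here Σaᵢ = 67 and K = 3, so p(green) = (22 − 1)/(67 − 3) = 21/64 ≈ 0.3281.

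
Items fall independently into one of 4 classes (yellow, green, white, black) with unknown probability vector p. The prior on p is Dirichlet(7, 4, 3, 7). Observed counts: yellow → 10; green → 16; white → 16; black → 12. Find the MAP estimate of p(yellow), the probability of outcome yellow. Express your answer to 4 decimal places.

The posterior is Dirichlet(αᵢ + nᵢ) = Dirichlet(17, 20, 19, 19).
For a Dirichlet(a₁,…,a_K) with all aᵢ > 1, the mode has j-th component (aⱼ − 1)/(Σaᵢ − K).
Here Σaᵢ = 75 and K = 4, so p(yellow) = (17 − 1)/(75 − 4) = 16/71 ≈ 0.2254.

MAP estimate of p(yellow) = 0.2254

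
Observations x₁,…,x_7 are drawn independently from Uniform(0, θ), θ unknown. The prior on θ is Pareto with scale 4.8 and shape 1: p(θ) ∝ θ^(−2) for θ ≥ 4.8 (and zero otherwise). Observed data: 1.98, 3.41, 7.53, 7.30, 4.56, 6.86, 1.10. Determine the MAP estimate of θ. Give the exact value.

θ̂_MAP = 7.53

The Uniform(0, θ) likelihood is θ^(−n) for θ ≥ max(xᵢ), zero otherwise. Here max(xᵢ) = 7.53.
Posterior ∝ θ^(−2) · θ^(−7) = θ^(−9) on θ ≥ max(4.8, 7.53) = 7.53.
This density is strictly decreasing in θ, so the posterior mode lies at the lower boundary of the support.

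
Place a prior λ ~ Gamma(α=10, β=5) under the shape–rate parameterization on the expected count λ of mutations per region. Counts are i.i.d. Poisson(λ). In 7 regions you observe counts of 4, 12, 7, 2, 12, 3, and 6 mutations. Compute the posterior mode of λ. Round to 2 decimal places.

Σxᵢ = 4+12+7+2+12+3+6 = 46, with n = 7.
Posterior ∝ λ^9e^(−5λ) · λ^46e^(−7λ) = λ^55e^(−12λ), i.e. Gamma(shape=56, rate=12).
The mode of a Gamma(a, b) with a ≥ 1 (shape–rate) is (a−1)/b = 55/12 ≈ 4.58.

λ̂_MAP = 4.58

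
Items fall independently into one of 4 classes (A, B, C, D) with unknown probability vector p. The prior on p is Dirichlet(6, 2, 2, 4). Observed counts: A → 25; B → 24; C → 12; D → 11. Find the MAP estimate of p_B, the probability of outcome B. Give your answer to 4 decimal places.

MAP estimate of p_B = 0.3049

The posterior is Dirichlet(αᵢ + nᵢ) = Dirichlet(31, 26, 14, 15).
For a Dirichlet(a₁,…,a_K) with all aᵢ > 1, the mode has j-th component (aⱼ − 1)/(Σaᵢ − K).
Here Σaᵢ = 86 and K = 4, so p_B = (26 − 1)/(86 − 4) = 25/82 ≈ 0.3049.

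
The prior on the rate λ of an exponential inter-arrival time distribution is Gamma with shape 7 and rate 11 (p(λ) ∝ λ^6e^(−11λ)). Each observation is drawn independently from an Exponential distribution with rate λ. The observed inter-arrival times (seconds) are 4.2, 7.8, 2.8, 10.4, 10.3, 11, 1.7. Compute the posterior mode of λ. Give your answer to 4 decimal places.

The Exponential(rate=λ) likelihood is ∝ λ^n e^(−λΣtᵢ). Here n = 7 and Σtᵢ = 4.2 + 7.8 + 2.8 + 10.4 + 10.3 + 11 + 1.7 = 48.2.
Posterior ∝ λ^6e^(−11λ) · λ^7e^(−48.2λ) = λ^13e^(−59.2λ), i.e. Gamma(14, 59.2).
Mode = (a−1)/b = 13/59.2 ≈ 0.2196.

λ̂_MAP = 0.2196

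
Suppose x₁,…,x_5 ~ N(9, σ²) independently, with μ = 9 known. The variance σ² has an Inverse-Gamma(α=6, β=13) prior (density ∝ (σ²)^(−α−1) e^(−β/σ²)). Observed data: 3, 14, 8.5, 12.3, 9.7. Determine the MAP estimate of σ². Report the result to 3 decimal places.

σ̂²_MAP = 5.191

Sum of squared deviations about the known mean: SS = (3−9)² + (14−9)² + (8.5−9)² + (12.3−9)² + (9.7−9)² = 72.63.
The Normal likelihood contributes (σ²)^(−n/2) exp(−SS/(2σ²)), so the posterior is Inverse-Gamma(α + n/2, β + SS/2) = Inverse-Gamma(8.5, 49.315).
The mode of Inverse-Gamma(a, b) is b/(a+1) = 49.315/9.5 ≈ 5.191.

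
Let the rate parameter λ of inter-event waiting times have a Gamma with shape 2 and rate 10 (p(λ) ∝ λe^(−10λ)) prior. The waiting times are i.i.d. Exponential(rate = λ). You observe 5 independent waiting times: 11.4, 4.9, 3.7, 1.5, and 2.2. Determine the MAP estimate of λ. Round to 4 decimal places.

λ̂_MAP = 0.1780

The Exponential(rate=λ) likelihood is ∝ λ^n e^(−λΣtᵢ). Here n = 5 and Σtᵢ = 11.4 + 4.9 + 3.7 + 1.5 + 2.2 = 23.7.
Posterior ∝ λe^(−10λ) · λ^5e^(−23.7λ) = λ^6e^(−33.7λ), i.e. Gamma(7, 33.7).
Mode = (a−1)/b = 6/33.7 ≈ 0.1780.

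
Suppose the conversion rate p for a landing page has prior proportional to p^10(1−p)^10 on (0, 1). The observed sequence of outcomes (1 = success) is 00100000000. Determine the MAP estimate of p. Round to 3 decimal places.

p̂_MAP = 0.355

The prior density ∝ p^10(1−p)^10 is the kernel of Beta(11, 11).
Data: 1 success in 11 trials (from the sequence). The binomial likelihood contributes p(1−p)^10, so the posterior is Beta(11+1, 11+10) = Beta(12, 21).
For Beta(a, b) with a, b > 1 the mode is (a−1)/(a+b−2) = 11/31 ≈ 0.355.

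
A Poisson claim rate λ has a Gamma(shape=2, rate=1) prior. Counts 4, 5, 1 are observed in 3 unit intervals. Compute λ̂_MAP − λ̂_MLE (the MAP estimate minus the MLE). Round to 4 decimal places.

Σxᵢ = 10. Posterior is Gamma(12, 4); MAP = (12−1)/4 = 11/4 ≈ 2.75000.
MLE = x̄ = 10/3 ≈ 3.33333.
Difference = 11/4 − 10/3 = -7/12 ≈ -0.5833.

MAP − MLE = -0.5833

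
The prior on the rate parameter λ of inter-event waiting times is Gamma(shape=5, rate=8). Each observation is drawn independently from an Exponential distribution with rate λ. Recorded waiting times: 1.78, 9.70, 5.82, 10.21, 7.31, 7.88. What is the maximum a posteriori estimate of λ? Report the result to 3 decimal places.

λ̂_MAP = 0.197

The Exponential(rate=λ) likelihood is ∝ λ^n e^(−λΣtᵢ). Here n = 6 and Σtᵢ = 1.78 + 9.70 + 5.82 + 10.21 + 7.31 + 7.88 = 42.70.
Posterior ∝ λ^4e^(−8λ) · λ^6e^(−42.70λ) = λ^10e^(−50.70λ), i.e. Gamma(11, 50.70).
Mode = (a−1)/b = 10/50.70 ≈ 0.197.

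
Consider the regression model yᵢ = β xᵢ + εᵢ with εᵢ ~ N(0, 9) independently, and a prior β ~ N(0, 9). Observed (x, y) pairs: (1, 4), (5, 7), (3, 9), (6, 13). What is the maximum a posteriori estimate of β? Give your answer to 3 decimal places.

log p(β | y) = −Σ(yᵢ − βxᵢ)²/(2·9) − β²/(2·9) + const.
Setting the derivative to zero: Σxᵢ(yᵢ − βxᵢ)/9 − β/9 = 0, so β = Σxᵢyᵢ / (Σxᵢ² + σ²/τ²).
Σxᵢyᵢ = 1·4 + 5·7 + 3·9 + 6·13 = 144; Σxᵢ² = 71; σ²/τ² = 1.
β̂_MAP = 144 / (71 + 1) = 144/72 ≈ 2.000.

β̂_MAP = 2.000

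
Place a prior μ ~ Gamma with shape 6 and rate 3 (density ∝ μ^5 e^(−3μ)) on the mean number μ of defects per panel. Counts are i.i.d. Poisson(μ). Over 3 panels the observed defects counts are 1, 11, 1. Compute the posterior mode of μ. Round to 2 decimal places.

μ̂_MAP = 3.00

Σxᵢ = 1+11+1 = 13, with n = 3.
Posterior ∝ μ^5e^(−3μ) · μ^13e^(−3μ) = μ^18e^(−6μ), i.e. Gamma(shape=19, rate=6).
The mode of a Gamma(a, b) with a ≥ 1 (shape–rate) is (a−1)/b = 18/6 ≈ 3.00.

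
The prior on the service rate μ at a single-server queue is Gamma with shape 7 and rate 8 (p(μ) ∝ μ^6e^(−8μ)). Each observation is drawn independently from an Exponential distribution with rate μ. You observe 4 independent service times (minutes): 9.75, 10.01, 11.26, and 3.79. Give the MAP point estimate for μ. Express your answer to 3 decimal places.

The Exponential(rate=μ) likelihood is ∝ μ^n e^(−μΣtᵢ). Here n = 4 and Σtᵢ = 9.75 + 10.01 + 11.26 + 3.79 = 34.81.
Posterior ∝ μ^6e^(−8μ) · μ^4e^(−34.81μ) = μ^10e^(−42.81μ), i.e. Gamma(11, 42.81).
Mode = (a−1)/b = 10/42.81 ≈ 0.234.

μ̂_MAP = 0.234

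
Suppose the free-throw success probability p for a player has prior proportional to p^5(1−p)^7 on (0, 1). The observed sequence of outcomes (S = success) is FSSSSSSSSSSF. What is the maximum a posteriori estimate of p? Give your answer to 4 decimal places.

The prior density ∝ p^5(1−p)^7 is the kernel of Beta(6, 8).
Data: 10 successes in 12 trials (from the sequence). The binomial likelihood contributes p^10(1−p)^2, so the posterior is Beta(6+10, 8+2) = Beta(16, 10).
For Beta(a, b) with a, b > 1 the mode is (a−1)/(a+b−2) = 15/24 ≈ 0.6250.

p̂_MAP = 0.6250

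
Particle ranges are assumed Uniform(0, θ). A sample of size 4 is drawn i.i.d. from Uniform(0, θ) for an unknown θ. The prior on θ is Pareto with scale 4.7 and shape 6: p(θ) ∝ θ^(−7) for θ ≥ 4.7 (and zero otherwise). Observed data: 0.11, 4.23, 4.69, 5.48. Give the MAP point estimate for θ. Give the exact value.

θ̂_MAP = 5.48

The Uniform(0, θ) likelihood is θ^(−n) for θ ≥ max(xᵢ), zero otherwise. Here max(xᵢ) = 5.48.
Posterior ∝ θ^(−7) · θ^(−4) = θ^(−11) on θ ≥ max(4.7, 5.48) = 5.48.
This density is strictly decreasing in θ, so the posterior mode lies at the lower boundary of the support.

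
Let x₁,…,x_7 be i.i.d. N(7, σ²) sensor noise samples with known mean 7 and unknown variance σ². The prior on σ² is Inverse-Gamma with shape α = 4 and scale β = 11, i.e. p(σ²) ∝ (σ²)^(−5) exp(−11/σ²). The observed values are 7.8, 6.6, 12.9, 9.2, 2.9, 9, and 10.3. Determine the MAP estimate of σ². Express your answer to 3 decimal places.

σ̂²_MAP = 5.538

Sum of squared deviations about the known mean: SS = (7.8−7)² + (6.6−7)² + (12.9−7)² + (9.2−7)² + (2.9−7)² + (9−7)² + (10.3−7)² = 72.15.
The Normal likelihood contributes (σ²)^(−n/2) exp(−SS/(2σ²)), so the posterior is Inverse-Gamma(α + n/2, β + SS/2) = Inverse-Gamma(7.5, 47.075).
The mode of Inverse-Gamma(a, b) is b/(a+1) = 47.075/8.5 ≈ 5.538.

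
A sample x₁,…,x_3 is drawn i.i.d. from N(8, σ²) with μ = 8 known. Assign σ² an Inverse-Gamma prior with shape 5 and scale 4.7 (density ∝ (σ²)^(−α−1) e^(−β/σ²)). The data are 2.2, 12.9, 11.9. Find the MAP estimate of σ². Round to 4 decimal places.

σ̂²_MAP = 5.4840

Sum of squared deviations about the known mean: SS = (2.2−8)² + (12.9−8)² + (11.9−8)² = 72.86.
The Normal likelihood contributes (σ²)^(−n/2) exp(−SS/(2σ²)), so the posterior is Inverse-Gamma(α + n/2, β + SS/2) = Inverse-Gamma(6.5, 41.13).
The mode of Inverse-Gamma(a, b) is b/(a+1) = 41.13/7.5 ≈ 5.4840.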